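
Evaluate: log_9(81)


We need the exponent such that 9^? = 81
9^2 = 81
Therefore log_9(81) = 2

2


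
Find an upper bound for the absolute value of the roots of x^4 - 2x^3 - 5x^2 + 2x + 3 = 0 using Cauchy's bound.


Cauchy's bound: all roots r satisfy |r| <= 1 + max(|a_i/a_n|) for i = 0,...,n-1
where a_n is the leading coefficient.

Coefficients: [1, -2, -5, 2, 3]
Leading coefficient a_n = 1
Ratios |a_i/a_n|: 2, 5, 2, 3
Maximum ratio: 5
Cauchy's bound: |r| <= 1 + 5 = 6

Upper bound = 6


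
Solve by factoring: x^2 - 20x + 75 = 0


We need two numbers that multiply to 75 and add to -20.
Those numbers are -5 and -15 (since (-5) * (-15) = 75 and (-5) + (-15) = -20).
So x^2 - 20x + 75 = (x - 5)(x - 15) = 0
Setting each factor to zero: x = 5 or x = 15

x = 5, x = 15


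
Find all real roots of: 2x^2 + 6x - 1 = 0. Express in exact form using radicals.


Using the quadratic formula: x = (-b ± sqrt(b^2 - 4ac)) / (2a)
Here a = 2, b = 6, c = -1
Discriminant = b^2 - 4ac = 6^2 - 4(2)(-1) = 36 + 8 = 44
Since discriminant = 44 > 0, there are two real roots.
x = (-6 ± 2*sqrt(11)) / 4
Simplifying: x = (-3 ± sqrt(11)) / 2
Numerically: x ≈ 0.1583 or x ≈ -3.1583

x = (-3 + sqrt(11)) / 2 or x = (-3 - sqrt(11)) / 2


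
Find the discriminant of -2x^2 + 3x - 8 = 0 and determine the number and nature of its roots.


For ax^2 + bx + c = 0, discriminant D = b^2 - 4ac
Here a = -2, b = 3, c = -8
D = (3)^2 - 4(-2)(-8) = 9 - 64 = -55

D = -55 < 0
The equation has no real roots (2 complex conjugate roots).

Discriminant = -55, no real roots (2 complex conjugate roots)


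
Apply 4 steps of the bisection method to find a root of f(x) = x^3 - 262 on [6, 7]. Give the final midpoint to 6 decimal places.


f(x) = x^3 - 262
f(6) = -46 < 0
f(7) = 81 > 0

Step 1: midpoint = (6.000000 + 7.000000)/2 = 6.500000
  f(6.500000) = 12.625000
  f(mid) > 0, so root is in [6.000000, 6.500000]

Step 2: midpoint = (6.000000 + 6.500000)/2 = 6.250000
  f(6.250000) = -17.859375
  f(mid) < 0, so root is in [6.250000, 6.500000]

Step 3: midpoint = (6.250000 + 6.500000)/2 = 6.375000
  f(6.375000) = -2.916016
  f(mid) < 0, so root is in [6.375000, 6.500000]

Step 4: midpoint = (6.375000 + 6.500000)/2 = 6.437500
  f(6.437500) = 4.779053
  f(mid) > 0, so root is in [6.375000, 6.437500]

midpoint = 6.437500


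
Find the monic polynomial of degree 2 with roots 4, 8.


A monic polynomial with roots 4, 8 is:
p(x) = (x - 4)(x - 8)
After multiplying by (x - 4): x - 4
After multiplying by (x - 8): x^2 - 12x + 32

x^2 - 12x + 32


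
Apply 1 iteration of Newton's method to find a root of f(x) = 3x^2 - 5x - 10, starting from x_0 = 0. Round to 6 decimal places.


Newton's method: x_(n+1) = x_n - f(x_n)/f'(x_n)
f(x) = 3x^2 - 5x - 10
f'(x) = 6x - 5

Iteration 1:
  f(0.000000) = -10.000000
  f'(0.000000) = -5.000000
  x_1 = 0.000000 - (-10.000000)/(-5.000000) = -2.000000

x_1 = -2.000000


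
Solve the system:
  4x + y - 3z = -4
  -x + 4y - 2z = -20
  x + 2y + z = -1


Using Cramer's rule. Expand each determinant along the first row.
D  = 4*[4*1 - (-2)*2] - 1*[(-1)*1 - (-2)*1] + (-3)*[(-1)*2 - 4*1]
  = 4*(8) - 1*(1) + (-3)*(-6) = 49
Dx = (-4)*[4*1 - (-2)*2] - 1*[(-20)*1 - (-2)*(-1)] + (-3)*[(-20)*2 - 4*(-1)]
  = (-4)*(8) - 1*(-22) + (-3)*(-36) = 98
Dy = 4*[(-20)*1 - (-2)*(-1)] - (-4)*[(-1)*1 - (-2)*1] + (-3)*[(-1)*(-1) - (-20)*1]
  = 4*(-22) - (-4)*(1) + (-3)*(21) = -147
Dz = 4*[4*(-1) - (-20)*2] - 1*[(-1)*(-1) - (-20)*1] + (-4)*[(-1)*2 - 4*1]
  = 4*(36) - 1*(21) + (-4)*(-6) = 147
x = Dx/D = 98/49 = 2, y = Dy/D = -147/49 = -3, z = Dz/D = 147/49 = 3
Check eq1: (4)(2) + (1)(-3) + (-3)(3) = -4 = -4 ✓
Check eq2: (-1)(2) + (4)(-3) + (-2)(3) = -20 = -20 ✓
Check eq3: (1)(2) + (2)(-3) + (1)(3) = -1 = -1 ✓

x = 2, y = -3, z = 3


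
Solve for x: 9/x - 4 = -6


Subtract -4 from both sides: 9/x = -2
Multiply both sides by x: 9 = -2 * x
Divide by -2: x = -9/2

x = -9/2


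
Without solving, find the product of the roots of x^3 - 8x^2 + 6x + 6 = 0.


By Vieta's formulas for x^3 + bx^2 + cx + d = 0:
  r1 + r2 + r3 = -b/a = 8
  r1*r2 + r1*r3 + r2*r3 = c/a = 6
  r1*r2*r3 = -d/a = -6


Product = -6


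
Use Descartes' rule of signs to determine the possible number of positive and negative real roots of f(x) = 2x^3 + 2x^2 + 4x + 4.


Descartes' rule of signs:

For positive roots, count sign changes in f(x) = 2x^3 + 2x^2 + 4x + 4:
Signs of coefficients: +, +, +, +
Number of sign changes: 0
Possible positive real roots: 0

For negative roots, examine f(-x) = -2x^3 + 2x^2 - 4x + 4:
Signs of coefficients: -, +, -, +
Number of sign changes: 3
Possible negative real roots: 3, 1

Positive roots: 0; Negative roots: 3 or 1


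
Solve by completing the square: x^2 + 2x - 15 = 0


Start: x^2 + 2x - 15 = 0
Move constant: x^2 + 2x = 15
Half of 2 is 1, squared is 1
Add 1 to both sides: x^2 + 2x + 1 = 16
(x + 1)^2 = 16
x + 1 = ±4
x = -1 + 4 = 3 or x = -1 - 4 = -5

x = -5, x = 3


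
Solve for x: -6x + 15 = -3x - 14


Starting with: -6x + 15 = -3x - 14
Move all x terms to left: (-6 + 3)x = -14 - 15
Simplify: -3x = -29
Divide both sides by -3: x = 29/3

x = 29/3


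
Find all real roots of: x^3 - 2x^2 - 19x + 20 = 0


Let p(x) = x^3 - 2x^2 - 19x + 20. By the rational root theorem (leading coefficient 1), any rational root is an integer divisor of 20: try ±1, ±2, ... in turn.
Test x = 1: value = 0 ✓, so (x - 1) is a factor.
Synthetic division by (x - 1): bring down 1; 1(1) - 2 = -1; (-1)(1) - 19 = -20; (-20)(1) + 20 = 0 → quotient x^2 - x - 20, remainder 0.
Solve the quadratic x^2 - x - 20 = 0: discriminant = (-1)^2 - 4(1)(-20) = 1 + 80 = 81.
sqrt(81) = 9, so x = (1 ± 9)/2: x = 5 or x = -4.

x = -4, x = 1, x = 5


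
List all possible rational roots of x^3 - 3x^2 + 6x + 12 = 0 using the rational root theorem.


Rational root theorem: possible roots are ±p/q where:
  p divides the constant term (12): p ∈ {1, 2, 3, 4, 6, 12}
  q divides the leading coefficient (1): q ∈ {1}

All possible rational roots: -12, -6, -4, -3, -2, -1, 1, 2, 3, 4, 6, 12

-12, -6, -4, -3, -2, -1, 1, 2, 3, 4, 6, 12


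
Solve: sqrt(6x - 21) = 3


Square both sides: 6x - 21 = 3^2 = 9
6x = 9 + 21 = 30
x = 5
Check: sqrt(6*5 - 21) = sqrt(9) = 3 ✓

x = 5


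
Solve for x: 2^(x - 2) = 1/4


Express both sides with the same base.
1/4 = 2^(-2)
Since the bases match, equate exponents: x - 2 = -2
So x = -2 - (-2) = 0

x = 0


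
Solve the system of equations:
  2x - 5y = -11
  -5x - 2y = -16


Using Cramer's rule:
Determinant D = (2)(-2) - (-5)(-5) = -4 - 25 = -29
Dx = (-11)(-2) - (-16)(-5) = 22 - 80 = -58
Dy = (2)(-16) - (-5)(-11) = -32 - 55 = -87
x = Dx/D = -58/-29 = 2
y = Dy/D = -87/-29 = 3

x = 2, y = 3


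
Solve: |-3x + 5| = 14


An absolute value equation |expr| = 14 gives two cases:
Case 1: -3x + 5 = 14
  -3x = 9, so x = -3
Case 2: -3x + 5 = -14
  -3x = -19, so x = 19/3

x = -3, x = 19/3


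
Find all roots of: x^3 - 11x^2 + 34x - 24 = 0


Let p(x) = x^3 - 11x^2 + 34x - 24. By the rational root theorem (leading coefficient 1), any rational root is an integer divisor of 24: try ±1, ±2, ... in turn.
Test x = 1: value = 0 ✓, so (x - 1) is a factor.
Synthetic division by (x - 1): bring down 1; 1(1) - 11 = -10; (-10)(1) + 34 = 24; 24(1) - 24 = 0 → quotient x^2 - 10x + 24, remainder 0.
Solve the quadratic x^2 - 10x + 24 = 0: discriminant = (-10)^2 - 4(1)(24) = 100 - 96 = 4.
sqrt(4) = 2, so x = (10 ± 2)/2: x = 6 or x = 4.
Collecting all roots found:

x = 1, x = 4, x = 6


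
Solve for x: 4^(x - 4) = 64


Express both sides with the same base.
64 = 4^3
Since the bases match, equate exponents: x - 4 = 3
So x = 3 - (-4) = 7

x = 7


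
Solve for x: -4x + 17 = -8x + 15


Starting with: -4x + 17 = -8x + 15
Move all x terms to left: (-4 + 8)x = 15 - 17
Simplify: 4x = -2
Divide both sides by 4: x = -1/2

x = -1/2


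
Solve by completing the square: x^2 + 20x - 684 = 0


Start: x^2 + 20x - 684 = 0
Move constant: x^2 + 20x = 684
Half of 20 is 10, squared is 100
Add 100 to both sides: x^2 + 20x + 100 = 784
(x + 10)^2 = 784
x + 10 = ±28
x = -10 + 28 = 18 or x = -10 - 28 = -38

x = -38, x = 18


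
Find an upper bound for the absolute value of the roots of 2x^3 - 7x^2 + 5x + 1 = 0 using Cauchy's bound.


Cauchy's bound: all roots r satisfy |r| <= 1 + max(|a_i/a_n|) for i = 0,...,n-1
where a_n is the leading coefficient.

Coefficients: [2, -7, 5, 1]
Leading coefficient a_n = 2
Ratios |a_i/a_n|: 7/2, 5/2, 1/2
Maximum ratio: 7/2
Cauchy's bound: |r| <= 1 + 7/2 = 9/2

Upper bound = 9/2


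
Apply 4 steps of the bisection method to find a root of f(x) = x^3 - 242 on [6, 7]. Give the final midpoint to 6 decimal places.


f(x) = x^3 - 242
f(6) = -26 < 0
f(7) = 101 > 0

Step 1: midpoint = (6.000000 + 7.000000)/2 = 6.500000
  f(6.500000) = 32.625000
  f(mid) > 0, so root is in [6.000000, 6.500000]

Step 2: midpoint = (6.000000 + 6.500000)/2 = 6.250000
  f(6.250000) = 2.140625
  f(mid) > 0, so root is in [6.000000, 6.250000]

Step 3: midpoint = (6.000000 + 6.250000)/2 = 6.125000
  f(6.125000) = -12.216797
  f(mid) < 0, so root is in [6.125000, 6.250000]

Step 4: midpoint = (6.125000 + 6.250000)/2 = 6.187500
  f(6.187500) = -5.110596
  f(mid) < 0, so root is in [6.187500, 6.250000]

midpoint = 6.187500


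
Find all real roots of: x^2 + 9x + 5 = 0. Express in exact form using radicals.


Using the quadratic formula: x = (-b ± sqrt(b^2 - 4ac)) / (2a)
Here a = 1, b = 9, c = 5
Discriminant = b^2 - 4ac = 9^2 - 4(1)(5) = 81 - 20 = 61
Since discriminant = 61 > 0, there are two real roots.
x = (-9 ± sqrt(61)) / 2
Numerically: x ≈ -0.5949 or x ≈ -8.4051

x = (-9 + sqrt(61)) / 2 or x = (-9 - sqrt(61)) / 2


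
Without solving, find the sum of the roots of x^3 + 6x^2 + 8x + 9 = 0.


By Vieta's formulas for x^3 + bx^2 + cx + d = 0:
  r1 + r2 + r3 = -b/a = -6
  r1*r2 + r1*r3 + r2*r3 = c/a = 8
  r1*r2*r3 = -d/a = -9


Sum = -6


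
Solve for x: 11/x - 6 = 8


Subtract -6 from both sides: 11/x = 14
Multiply both sides by x: 11 = 14 * x
Divide by 14: x = 11/14

x = 11/14


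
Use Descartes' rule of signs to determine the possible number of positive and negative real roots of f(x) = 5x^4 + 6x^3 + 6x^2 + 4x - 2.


Descartes' rule of signs:

For positive roots, count sign changes in f(x) = 5x^4 + 6x^3 + 6x^2 + 4x - 2:
Signs of coefficients: +, +, +, +, -
Number of sign changes: 1
Possible positive real roots: 1

For negative roots, examine f(-x) = 5x^4 - 6x^3 + 6x^2 - 4x - 2:
Signs of coefficients: +, -, +, -, -
Number of sign changes: 3
Possible negative real roots: 3, 1

Positive roots: 1; Negative roots: 3 or 1


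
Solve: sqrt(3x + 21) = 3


Square both sides: 3x + 21 = 3^2 = 9
3x = 9 - 21 = -12
x = -4
Check: sqrt(3*(-4) + 21) = sqrt(9) = 3 ✓

x = -4


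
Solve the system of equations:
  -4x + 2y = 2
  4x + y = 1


Using Cramer's rule:
Determinant D = (-4)(1) - (4)(2) = -4 - 8 = -12
Dx = (2)(1) - (1)(2) = 2 - 2 = 0
Dy = (-4)(1) - (4)(2) = -4 - 8 = -12
x = Dx/D = 0/-12 = 0
y = Dy/D = -12/-12 = 1

x = 0, y = 1


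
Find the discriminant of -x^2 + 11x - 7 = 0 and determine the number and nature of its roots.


For ax^2 + bx + c = 0, discriminant D = b^2 - 4ac
Here a = -1, b = 11, c = -7
D = (11)^2 - 4(-1)(-7) = 121 - 28 = 93

D = 93 > 0 but not a perfect square
The equation has 2 distinct real irrational roots.

Discriminant = 93, 2 distinct real irrational roots


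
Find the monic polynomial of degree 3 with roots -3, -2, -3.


A monic polynomial with roots -3, -2, -3 is:
p(x) = (x + 3)(x + 2)(x + 3)
After multiplying by (x + 3): x + 3
After multiplying by (x + 2): x^2 + 5x + 6
After multiplying by (x + 3): x^3 + 8x^2 + 21x + 18

x^3 + 8x^2 + 21x + 18


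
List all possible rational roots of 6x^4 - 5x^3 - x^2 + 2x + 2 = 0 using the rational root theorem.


Rational root theorem: possible roots are ±p/q where:
  p divides the constant term (2): p ∈ {1, 2}
  q divides the leading coefficient (6): q ∈ {1, 2, 3, 6}

All possible rational roots: -2, -1, -2/3, -1/2, -1/3, -1/6, 1/6, 1/3, 1/2, 2/3, 1, 2

-2, -1, -2/3, -1/2, -1/3, -1/6, 1/6, 1/3, 1/2, 2/3, 1, 2


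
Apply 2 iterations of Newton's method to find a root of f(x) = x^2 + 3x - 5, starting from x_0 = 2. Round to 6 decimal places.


Newton's method: x_(n+1) = x_n - f(x_n)/f'(x_n)
f(x) = x^2 + 3x - 5
f'(x) = 2x + 3

Iteration 1:
  f(2.000000) = 5.000000
  f'(2.000000) = 7.000000
  x_1 = 2.000000 - (5.000000)/(7.000000) = 1.285714

Iteration 2:
  f(1.285714) = 0.510204
  f'(1.285714) = 5.571429
  x_2 = 1.285714 - (0.510204)/(5.571429) = 1.194139

x_2 = 1.194139


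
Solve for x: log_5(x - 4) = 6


Convert to exponential form: x - 4 = 5^6 = 15625
x = 15625 + 4 = 15629
Check: log_5(15629 - 4) = log_5(15625) = log_5(15625) = 6 ✓

x = 15629


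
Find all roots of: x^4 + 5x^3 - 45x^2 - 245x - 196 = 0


Let p(x) = x^4 + 5x^3 - 45x^2 - 245x - 196. By the rational root theorem (leading coefficient 1), any rational root is an integer divisor of 196: try ±1, ±2, ... in turn.
Test x = 1: value = -480 ≠ 0.
Test x = -1: value = 0 ✓, so (x + 1) is a factor.
Synthetic division by (x + 1): bring down 1; 1(-1) + 5 = 4; 4(-1) - 45 = -49; (-49)(-1) - 245 = -196; (-196)(-1) - 196 = 0 → quotient x^3 + 4x^2 - 49x - 196, remainder 0.
Continue with the quotient x^3 + 4x^2 - 49x - 196 (candidates must divide 196; re-test x = -1 first in case it repeats).
Test x = -1: value = -144 ≠ 0.
Test x = 2: value = -270 ≠ 0.
Test x = -2: value = -90 ≠ 0.
Test x = 4: value = -264 ≠ 0.
Test x = -4: value = 0 ✓, so (x + 4) is a factor.
Synthetic division by (x + 4): bring down 1; 1(-4) + 4 = 0; 0(-4) - 49 = -49; (-49)(-4) - 196 = 0 → quotient x^2 - 49, remainder 0.
Solve the quadratic x^2 - 49 = 0: discriminant = 0^2 - 4(1)(-49) = 0 + 196 = 196.
sqrt(196) = 14, so x = (0 ± 14)/2: x = 7 or x = -7.
Collecting all roots found:

x = -7, x = -4, x = -1, x = 7


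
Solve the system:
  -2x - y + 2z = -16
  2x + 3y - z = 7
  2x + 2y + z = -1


Using Cramer's rule. Expand each determinant along the first row.
D  = (-2)*[3*1 - (-1)*2] - (-1)*[2*1 - (-1)*2] + 2*[2*2 - 3*2]
  = (-2)*(5) - (-1)*(4) + 2*(-2) = -10
Dx = (-16)*[3*1 - (-1)*2] - (-1)*[7*1 - (-1)*(-1)] + 2*[7*2 - 3*(-1)]
  = (-16)*(5) - (-1)*(6) + 2*(17) = -40
Dy = (-2)*[7*1 - (-1)*(-1)] - (-16)*[2*1 - (-1)*2] + 2*[2*(-1) - 7*2]
  = (-2)*(6) - (-16)*(4) + 2*(-16) = 20
Dz = (-2)*[3*(-1) - 7*2] - (-1)*[2*(-1) - 7*2] + (-16)*[2*2 - 3*2]
  = (-2)*(-17) - (-1)*(-16) + (-16)*(-2) = 50
x = Dx/D = -40/-10 = 4, y = Dy/D = 20/-10 = -2, z = Dz/D = 50/-10 = -5
Check eq1: (-2)(4) + (-1)(-2) + (2)(-5) = -16 = -16 ✓
Check eq2: (2)(4) + (3)(-2) + (-1)(-5) = 7 = 7 ✓
Check eq3: (2)(4) + (2)(-2) + (1)(-5) = -1 = -1 ✓

x = 4, y = -2, z = -5


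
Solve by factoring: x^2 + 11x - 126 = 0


We need two numbers that multiply to -126 and add to 11.
Those numbers are 18 and -7 (since 18 * (-7) = -126 and 18 + (-7) = 11).
So x^2 + 11x - 126 = (x + 18)(x - 7) = 0
Setting each factor to zero: x = -18 or x = 7

x = -18, x = 7


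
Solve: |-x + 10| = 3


An absolute value equation |expr| = 3 gives two cases:
Case 1: -x + 10 = 3
  -x = -7, so x = 7
Case 2: -x + 10 = -3
  -x = -13, so x = 13

x = 7, x = 13


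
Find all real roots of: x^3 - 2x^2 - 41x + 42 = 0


Let p(x) = x^3 - 2x^2 - 41x + 42. By the rational root theorem (leading coefficient 1), any rational root is an integer divisor of 42: try ±1, ±2, ... in turn.
Test x = 1: value = 0 ✓, so (x - 1) is a factor.
Synthetic division by (x - 1): bring down 1; 1(1) - 2 = -1; (-1)(1) - 41 = -42; (-42)(1) + 42 = 0 → quotient x^2 - x - 42, remainder 0.
Solve the quadratic x^2 - x - 42 = 0: discriminant = (-1)^2 - 4(1)(-42) = 1 + 168 = 169.
sqrt(169) = 13, so x = (1 ± 13)/2: x = 7 or x = -6.

x = -6, x = 1, x = 7


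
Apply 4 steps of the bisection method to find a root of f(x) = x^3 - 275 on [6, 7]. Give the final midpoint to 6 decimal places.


f(x) = x^3 - 275
f(6) = -59 < 0
f(7) = 68 > 0

Step 1: midpoint = (6.000000 + 7.000000)/2 = 6.500000
  f(6.500000) = -0.375000
  f(mid) < 0, so root is in [6.500000, 7.000000]

Step 2: midpoint = (6.500000 + 7.000000)/2 = 6.750000
  f(6.750000) = 32.546875
  f(mid) > 0, so root is in [6.500000, 6.750000]

Step 3: midpoint = (6.500000 + 6.750000)/2 = 6.625000
  f(6.625000) = 15.775391
  f(mid) > 0, so root is in [6.500000, 6.625000]

Step 4: midpoint = (6.500000 + 6.625000)/2 = 6.562500
  f(6.562500) = 7.623291
  f(mid) > 0, so root is in [6.500000, 6.562500]

midpoint = 6.562500


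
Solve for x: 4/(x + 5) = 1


Multiply both sides by (x + 5): 4 = 1(x + 5)
Distribute: 4 = x + 5
x = 4 - 5 = -1
x = -1

x = -1


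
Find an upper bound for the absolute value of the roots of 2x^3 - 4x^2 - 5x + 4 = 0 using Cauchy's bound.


Cauchy's bound: all roots r satisfy |r| <= 1 + max(|a_i/a_n|) for i = 0,...,n-1
where a_n is the leading coefficient.

Coefficients: [2, -4, -5, 4]
Leading coefficient a_n = 2
Ratios |a_i/a_n|: 2, 5/2, 2
Maximum ratio: 5/2
Cauchy's bound: |r| <= 1 + 5/2 = 7/2

Upper bound = 7/2


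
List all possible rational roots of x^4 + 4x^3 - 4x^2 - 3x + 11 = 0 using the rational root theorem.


Rational root theorem: possible roots are ±p/q where:
  p divides the constant term (11): p ∈ {1, 11}
  q divides the leading coefficient (1): q ∈ {1}

All possible rational roots: -11, -1, 1, 11

-11, -1, 1, 11


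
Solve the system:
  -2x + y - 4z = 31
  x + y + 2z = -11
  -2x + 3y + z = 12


Using Cramer's rule. Expand each determinant along the first row.
D  = (-2)*[1*1 - 2*3] - 1*[1*1 - 2*(-2)] + (-4)*[1*3 - 1*(-2)]
  = (-2)*(-5) - 1*(5) + (-4)*(5) = -15
Dx = 31*[1*1 - 2*3] - 1*[(-11)*1 - 2*12] + (-4)*[(-11)*3 - 1*12]
  = 31*(-5) - 1*(-35) + (-4)*(-45) = 60
Dy = (-2)*[(-11)*1 - 2*12] - 31*[1*1 - 2*(-2)] + (-4)*[1*12 - (-11)*(-2)]
  = (-2)*(-35) - 31*(5) + (-4)*(-10) = -45
Dz = (-2)*[1*12 - (-11)*3] - 1*[1*12 - (-11)*(-2)] + 31*[1*3 - 1*(-2)]
  = (-2)*(45) - 1*(-10) + 31*(5) = 75
x = Dx/D = 60/-15 = -4, y = Dy/D = -45/-15 = 3, z = Dz/D = 75/-15 = -5
Check eq1: (-2)(-4) + (1)(3) + (-4)(-5) = 31 = 31 ✓
Check eq2: (1)(-4) + (1)(3) + (2)(-5) = -11 = -11 ✓
Check eq3: (-2)(-4) + (3)(3) + (1)(-5) = 12 = 12 ✓

x = -4, y = 3, z = -5


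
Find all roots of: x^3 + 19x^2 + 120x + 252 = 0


Let p(x) = x^3 + 19x^2 + 120x + 252. By the rational root theorem (leading coefficient 1), any rational root is an integer divisor of 252: try ±1, ±2, ... in turn.
Test x = 1: value = 392 ≠ 0.
Test x = -1: value = 150 ≠ 0.
Test x = 2: value = 576 ≠ 0.
Test x = -2: value = 80 ≠ 0.
Test x = 3: value = 810 ≠ 0.
Test x = -3: value = 36 ≠ 0.
Test x = 4: value = 1100 ≠ 0.
Test x = -4: value = 12 ≠ 0.
Test x = 6: value = 1872 ≠ 0.
Test x = -6: value = 0 ✓, so (x + 6) is a factor.
Synthetic division by (x + 6): bring down 1; 1(-6) + 19 = 13; 13(-6) + 120 = 42; 42(-6) + 252 = 0 → quotient x^2 + 13x + 42, remainder 0.
Solve the quadratic x^2 + 13x + 42 = 0: discriminant = 13^2 - 4(1)(42) = 169 - 168 = 1.
sqrt(1) = 1, so x = (-13 ± 1)/2: x = -6 or x = -7.
Collecting all roots found:

x = -7, x = -6 (multiplicity 2)


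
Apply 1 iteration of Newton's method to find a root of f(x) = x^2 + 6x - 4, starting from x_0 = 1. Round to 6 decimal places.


Newton's method: x_(n+1) = x_n - f(x_n)/f'(x_n)
f(x) = x^2 + 6x - 4
f'(x) = 2x + 6

Iteration 1:
  f(1.000000) = 3.000000
  f'(1.000000) = 8.000000
  x_1 = 1.000000 - (3.000000)/(8.000000) = 0.625000

x_1 = 0.625000


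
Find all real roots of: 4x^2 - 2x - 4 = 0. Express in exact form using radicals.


Using the quadratic formula: x = (-b ± sqrt(b^2 - 4ac)) / (2a)
Here a = 4, b = -2, c = -4
Discriminant = b^2 - 4ac = (-2)^2 - 4(4)(-4) = 4 + 64 = 68
Since discriminant = 68 > 0, there are two real roots.
x = (2 ± 2*sqrt(17)) / 8
Simplifying: x = (1 ± sqrt(17)) / 4
Numerically: x ≈ 1.2808 or x ≈ -0.7808

x = (1 + sqrt(17)) / 4 or x = (1 - sqrt(17)) / 4


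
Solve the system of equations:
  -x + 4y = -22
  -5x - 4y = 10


Using Cramer's rule:
Determinant D = (-1)(-4) - (-5)(4) = 4 + 20 = 24
Dx = (-22)(-4) - (10)(4) = 88 - 40 = 48
Dy = (-1)(10) - (-5)(-22) = -10 - 110 = -120
x = Dx/D = 48/24 = 2
y = Dy/D = -120/24 = -5

x = 2, y = -5


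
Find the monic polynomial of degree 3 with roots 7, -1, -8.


A monic polynomial with roots 7, -1, -8 is:
p(x) = (x - 7)(x + 1)(x + 8)
After multiplying by (x - 7): x - 7
After multiplying by (x + 1): x^2 - 6x - 7
After multiplying by (x + 8): x^3 + 2x^2 - 55x - 56

x^3 + 2x^2 - 55x - 56


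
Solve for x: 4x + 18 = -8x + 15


Starting with: 4x + 18 = -8x + 15
Move all x terms to left: (4 + 8)x = 15 - 18
Simplify: 12x = -3
Divide both sides by 12: x = -1/4

x = -1/4


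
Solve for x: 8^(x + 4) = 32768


Express both sides with the same base.
32768 = 8^5
Since the bases match, equate exponents: x + 4 = 5
So x = 5 - (4) = 1

x = 1


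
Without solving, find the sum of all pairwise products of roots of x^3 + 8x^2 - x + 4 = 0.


By Vieta's formulas for x^3 + bx^2 + cx + d = 0:
  r1 + r2 + r3 = -b/a = -8
  r1*r2 + r1*r3 + r2*r3 = c/a = -1
  r1*r2*r3 = -d/a = -4


Sum of pairwise products = -1


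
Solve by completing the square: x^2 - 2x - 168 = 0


Start: x^2 - 2x - 168 = 0
Move constant: x^2 - 2x = 168
Half of -2 is -1, squared is 1
Add 1 to both sides: x^2 - 2x + 1 = 169
(x - 1)^2 = 169
x - 1 = ±13
x = 1 + 13 = 14 or x = 1 - 13 = -12

x = -12, x = 14


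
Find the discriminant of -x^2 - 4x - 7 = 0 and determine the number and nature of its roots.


For ax^2 + bx + c = 0, discriminant D = b^2 - 4ac
Here a = -1, b = -4, c = -7
D = (-4)^2 - 4(-1)(-7) = 16 - 28 = -12

D = -12 < 0
The equation has no real roots (2 complex conjugate roots).

Discriminant = -12, no real roots (2 complex conjugate roots)


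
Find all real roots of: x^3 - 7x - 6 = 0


Let p(x) = x^3 - 7x - 6. By the rational root theorem (leading coefficient 1), any rational root is an integer divisor of 6: try ±1, ±2, ... in turn.
Test x = 1: value = -12 ≠ 0.
Test x = -1: value = 0 ✓, so (x + 1) is a factor.
Synthetic division by (x + 1): bring down 1; 1(-1) + 0 = -1; (-1)(-1) - 7 = -6; (-6)(-1) - 6 = 0 → quotient x^2 - x - 6, remainder 0.
Solve the quadratic x^2 - x - 6 = 0: discriminant = (-1)^2 - 4(1)(-6) = 1 + 24 = 25.
sqrt(25) = 5, so x = (1 ± 5)/2: x = 3 or x = -2.

x = -2, x = -1, x = 3


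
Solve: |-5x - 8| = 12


An absolute value equation |expr| = 12 gives two cases:
Case 1: -5x - 8 = 12
  -5x = 20, so x = -4
Case 2: -5x - 8 = -12
  -5x = -4, so x = 4/5

x = -4, x = 4/5


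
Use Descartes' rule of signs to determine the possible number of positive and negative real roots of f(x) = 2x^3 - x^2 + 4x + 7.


Descartes' rule of signs:

For positive roots, count sign changes in f(x) = 2x^3 - x^2 + 4x + 7:
Signs of coefficients: +, -, +, +
Number of sign changes: 2
Possible positive real roots: 2, 0

For negative roots, examine f(-x) = -2x^3 - x^2 - 4x + 7:
Signs of coefficients: -, -, -, +
Number of sign changes: 1
Possible negative real roots: 1

Positive roots: 2 or 0; Negative roots: 1


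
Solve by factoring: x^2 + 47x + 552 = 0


We need two numbers that multiply to 552 and add to 47.
Those numbers are 23 and 24 (since 23 * 24 = 552 and 23 + 24 = 47).
So x^2 + 47x + 552 = (x + 23)(x + 24) = 0
Setting each factor to zero: x = -23 or x = -24

x = -24, x = -23


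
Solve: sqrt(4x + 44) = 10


Square both sides: 4x + 44 = 10^2 = 100
4x = 100 - 44 = 56
x = 14
Check: sqrt(4*14 + 44) = sqrt(100) = 10 ✓

x = 14


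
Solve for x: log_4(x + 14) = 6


Convert to exponential form: x + 14 = 4^6 = 4096
x = 4096 - 14 = 4082
Check: log_4(4082 + 14) = log_4(4096) = log_4(4096) = 6 ✓

x = 4082


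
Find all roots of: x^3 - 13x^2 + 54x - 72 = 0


Let p(x) = x^3 - 13x^2 + 54x - 72. By the rational root theorem (leading coefficient 1), any rational root is an integer divisor of 72: try ±1, ±2, ... in turn.
Test x = 1: value = -30 ≠ 0.
Test x = -1: value = -140 ≠ 0.
Test x = 2: value = -8 ≠ 0.
Test x = -2: value = -240 ≠ 0.
Test x = 3: value = 0 ✓, so (x - 3) is a factor.
Synthetic division by (x - 3): bring down 1; 1(3) - 13 = -10; (-10)(3) + 54 = 24; 24(3) - 72 = 0 → quotient x^2 - 10x + 24, remainder 0.
Solve the quadratic x^2 - 10x + 24 = 0: discriminant = (-10)^2 - 4(1)(24) = 100 - 96 = 4.
sqrt(4) = 2, so x = (10 ± 2)/2: x = 6 or x = 4.
Collecting all roots found:

x = 3, x = 4, x = 6


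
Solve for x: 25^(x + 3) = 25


Express both sides with the same base.
25 = 25^1
Since the bases match, equate exponents: x + 3 = 1
So x = 1 - (3) = -2

x = -2


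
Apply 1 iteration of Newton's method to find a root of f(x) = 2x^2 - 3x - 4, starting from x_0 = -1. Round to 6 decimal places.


Newton's method: x_(n+1) = x_n - f(x_n)/f'(x_n)
f(x) = 2x^2 - 3x - 4
f'(x) = 4x - 3

Iteration 1:
  f(-1.000000) = 1.000000
  f'(-1.000000) = -7.000000
  x_1 = -1.000000 - (1.000000)/(-7.000000) = -0.857143

x_1 = -0.857143


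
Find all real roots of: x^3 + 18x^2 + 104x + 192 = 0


Let p(x) = x^3 + 18x^2 + 104x + 192. By the rational root theorem (leading coefficient 1), any rational root is an integer divisor of 192: try ±1, ±2, ... in turn.
Test x = 1: value = 315 ≠ 0.
Test x = -1: value = 105 ≠ 0.
Test x = 2: value = 480 ≠ 0.
Test x = -2: value = 48 ≠ 0.
Test x = 3: value = 693 ≠ 0.
Test x = -3: value = 15 ≠ 0.
Test x = 4: value = 960 ≠ 0.
Test x = -4: value = 0 ✓, so (x + 4) is a factor.
Synthetic division by (x + 4): bring down 1; 1(-4) + 18 = 14; 14(-4) + 104 = 48; 48(-4) + 192 = 0 → quotient x^2 + 14x + 48, remainder 0.
Solve the quadratic x^2 + 14x + 48 = 0: discriminant = 14^2 - 4(1)(48) = 196 - 192 = 4.
sqrt(4) = 2, so x = (-14 ± 2)/2: x = -6 or x = -8.

x = -8, x = -6, x = -4


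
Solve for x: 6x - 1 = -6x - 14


Starting with: 6x - 1 = -6x - 14
Move all x terms to left: (6 + 6)x = -14 + 1
Simplify: 12x = -13
Divide both sides by 12: x = -13/12

x = -13/12


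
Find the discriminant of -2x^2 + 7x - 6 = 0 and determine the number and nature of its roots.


For ax^2 + bx + c = 0, discriminant D = b^2 - 4ac
Here a = -2, b = 7, c = -6
D = (7)^2 - 4(-2)(-6) = 49 - 48 = 1

D = 1 > 0 and is a perfect square (sqrt = 1)
The equation has 2 distinct real rational roots.

Discriminant = 1, 2 distinct real rational roots


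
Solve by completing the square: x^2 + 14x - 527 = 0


Start: x^2 + 14x - 527 = 0
Move constant: x^2 + 14x = 527
Half of 14 is 7, squared is 49
Add 49 to both sides: x^2 + 14x + 49 = 576
(x + 7)^2 = 576
x + 7 = ±24
x = -7 + 24 = 17 or x = -7 - 24 = -31

x = -31, x = 17


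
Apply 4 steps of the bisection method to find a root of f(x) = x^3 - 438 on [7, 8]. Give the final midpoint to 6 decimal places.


f(x) = x^3 - 438
f(7) = -95 < 0
f(8) = 74 > 0

Step 1: midpoint = (7.000000 + 8.000000)/2 = 7.500000
  f(7.500000) = -16.125000
  f(mid) < 0, so root is in [7.500000, 8.000000]

Step 2: midpoint = (7.500000 + 8.000000)/2 = 7.750000
  f(7.750000) = 27.484375
  f(mid) > 0, so root is in [7.500000, 7.750000]

Step 3: midpoint = (7.500000 + 7.750000)/2 = 7.625000
  f(7.625000) = 5.322266
  f(mid) > 0, so root is in [7.500000, 7.625000]

Step 4: midpoint = (7.500000 + 7.625000)/2 = 7.562500
  f(7.562500) = -5.489990
  f(mid) < 0, so root is in [7.562500, 7.625000]

midpoint = 7.562500


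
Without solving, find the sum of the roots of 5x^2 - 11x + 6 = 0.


By Vieta's formulas for ax^2 + bx + c = 0:
  Sum of roots = -b/a
  Product of roots = c/a

Here a = 5, b = -11, c = 6
Sum = -(-11)/5 = 11/5
Product = 6/5 = 6/5

Sum = 11/5


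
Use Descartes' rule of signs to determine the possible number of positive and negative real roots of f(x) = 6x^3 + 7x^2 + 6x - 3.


Descartes' rule of signs:

For positive roots, count sign changes in f(x) = 6x^3 + 7x^2 + 6x - 3:
Signs of coefficients: +, +, +, -
Number of sign changes: 1
Possible positive real roots: 1

For negative roots, examine f(-x) = -6x^3 + 7x^2 - 6x - 3:
Signs of coefficients: -, +, -, -
Number of sign changes: 2
Possible negative real roots: 2, 0

Positive roots: 1; Negative roots: 2 or 0


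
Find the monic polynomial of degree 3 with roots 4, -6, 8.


A monic polynomial with roots 4, -6, 8 is:
p(x) = (x - 4)(x + 6)(x - 8)
After multiplying by (x - 4): x - 4
After multiplying by (x + 6): x^2 + 2x - 24
After multiplying by (x - 8): x^3 - 6x^2 - 40x + 192

x^3 - 6x^2 - 40x + 192


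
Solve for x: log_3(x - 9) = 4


Convert to exponential form: x - 9 = 3^4 = 81
x = 81 + 9 = 90
Check: log_3(90 - 9) = log_3(81) = log_3(81) = 4 ✓

x = 90


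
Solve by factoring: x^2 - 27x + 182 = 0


We need two numbers that multiply to 182 and add to -27.
Those numbers are -14 and -13 (since (-14) * (-13) = 182 and (-14) + (-13) = -27).
So x^2 - 27x + 182 = (x - 14)(x - 13) = 0
Setting each factor to zero: x = 14 or x = 13

x = 13, x = 14


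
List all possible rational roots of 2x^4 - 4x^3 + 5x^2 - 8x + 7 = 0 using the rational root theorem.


Rational root theorem: possible roots are ±p/q where:
  p divides the constant term (7): p ∈ {1, 7}
  q divides the leading coefficient (2): q ∈ {1, 2}

All possible rational roots: -7, -7/2, -1, -1/2, 1/2, 1, 7/2, 7

-7, -7/2, -1, -1/2, 1/2, 1, 7/2, 7


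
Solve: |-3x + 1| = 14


An absolute value equation |expr| = 14 gives two cases:
Case 1: -3x + 1 = 14
  -3x = 13, so x = -13/3
Case 2: -3x + 1 = -14
  -3x = -15, so x = 5

x = -13/3, x = 5


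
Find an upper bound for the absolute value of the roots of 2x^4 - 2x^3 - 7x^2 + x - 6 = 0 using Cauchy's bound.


Cauchy's bound: all roots r satisfy |r| <= 1 + max(|a_i/a_n|) for i = 0,...,n-1
where a_n is the leading coefficient.

Coefficients: [2, -2, -7, 1, -6]
Leading coefficient a_n = 2
Ratios |a_i/a_n|: 1, 7/2, 1/2, 3
Maximum ratio: 7/2
Cauchy's bound: |r| <= 1 + 7/2 = 9/2

Upper bound = 9/2


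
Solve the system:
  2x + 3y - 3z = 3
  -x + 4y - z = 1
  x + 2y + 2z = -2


Using Cramer's rule. Expand each determinant along the first row.
D  = 2*[4*2 - (-1)*2] - 3*[(-1)*2 - (-1)*1] + (-3)*[(-1)*2 - 4*1]
  = 2*(10) - 3*(-1) + (-3)*(-6) = 41
Dx = 3*[4*2 - (-1)*2] - 3*[1*2 - (-1)*(-2)] + (-3)*[1*2 - 4*(-2)]
  = 3*(10) - 3*(0) + (-3)*(10) = 0
Dy = 2*[1*2 - (-1)*(-2)] - 3*[(-1)*2 - (-1)*1] + (-3)*[(-1)*(-2) - 1*1]
  = 2*(0) - 3*(-1) + (-3)*(1) = 0
Dz = 2*[4*(-2) - 1*2] - 3*[(-1)*(-2) - 1*1] + 3*[(-1)*2 - 4*1]
  = 2*(-10) - 3*(1) + 3*(-6) = -41
x = Dx/D = 0/41 = 0, y = Dy/D = 0/41 = 0, z = Dz/D = -41/41 = -1
Check eq1: (2)(0) + (3)(0) + (-3)(-1) = 3 = 3 ✓
Check eq2: (-1)(0) + (4)(0) + (-1)(-1) = 1 = 1 ✓
Check eq3: (1)(0) + (2)(0) + (2)(-1) = -2 = -2 ✓

x = 0, y = 0, z = -1


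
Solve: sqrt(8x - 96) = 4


Square both sides: 8x - 96 = 4^2 = 16
8x = 16 + 96 = 112
x = 14
Check: sqrt(8*14 - 96) = sqrt(16) = 4 ✓

x = 14


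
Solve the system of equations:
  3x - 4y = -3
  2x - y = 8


Using Cramer's rule:
Determinant D = (3)(-1) - (2)(-4) = -3 + 8 = 5
Dx = (-3)(-1) - (8)(-4) = 3 + 32 = 35
Dy = (3)(8) - (2)(-3) = 24 + 6 = 30
x = Dx/D = 35/5 = 7
y = Dy/D = 30/5 = 6

x = 7, y = 6


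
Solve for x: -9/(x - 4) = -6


Multiply both sides by (x - 4): -9 = -6(x - 4)
Distribute: -9 = -6x + 24
-6x = -9 - 24 = -33
x = 11/2

x = 11/2


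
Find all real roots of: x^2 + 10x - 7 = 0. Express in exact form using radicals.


Using the quadratic formula: x = (-b ± sqrt(b^2 - 4ac)) / (2a)
Here a = 1, b = 10, c = -7
Discriminant = b^2 - 4ac = 10^2 - 4(1)(-7) = 100 + 28 = 128
Since discriminant = 128 > 0, there are two real roots.
x = (-10 ± 8*sqrt(2)) / 2
Simplifying: x = -5 ± 4*sqrt(2)
Numerically: x ≈ 0.6569 or x ≈ -10.6569

x = -5 + 4*sqrt(2) or x = -5 - 4*sqrt(2)


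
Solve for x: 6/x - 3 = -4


Subtract -3 from both sides: 6/x = -1
Multiply both sides by x: 6 = -1 * x
Divide by -1: x = -6

x = -6


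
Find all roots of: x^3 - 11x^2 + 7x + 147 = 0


Let p(x) = x^3 - 11x^2 + 7x + 147. By the rational root theorem (leading coefficient 1), any rational root is an integer divisor of 147: try ±1, ±2, ... in turn.
Test x = 1: value = 144 ≠ 0.
Test x = -1: value = 128 ≠ 0.
Test x = 3: value = 96 ≠ 0.
Test x = -3: value = 0 ✓, so (x + 3) is a factor.
Synthetic division by (x + 3): bring down 1; 1(-3) - 11 = -14; (-14)(-3) + 7 = 49; 49(-3) + 147 = 0 → quotient x^2 - 14x + 49, remainder 0.
Solve the quadratic x^2 - 14x + 49 = 0: discriminant = (-14)^2 - 4(1)(49) = 196 - 196 = 0.
Discriminant = 0, so a double root: x = 14/2 = 7.
Collecting all roots found:

x = -3, x = 7 (multiplicity 2)


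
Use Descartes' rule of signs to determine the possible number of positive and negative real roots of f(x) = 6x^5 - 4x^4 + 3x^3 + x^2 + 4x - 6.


Descartes' rule of signs:

For positive roots, count sign changes in f(x) = 6x^5 - 4x^4 + 3x^3 + x^2 + 4x - 6:
Signs of coefficients: +, -, +, +, +, -
Number of sign changes: 3
Possible positive real roots: 3, 1

For negative roots, examine f(-x) = -6x^5 - 4x^4 - 3x^3 + x^2 - 4x - 6:
Signs of coefficients: -, -, -, +, -, -
Number of sign changes: 2
Possible negative real roots: 2, 0

Positive roots: 3 or 1; Negative roots: 2 or 0


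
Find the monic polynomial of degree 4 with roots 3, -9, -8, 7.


A monic polynomial with roots 3, -9, -8, 7 is:
p(x) = (x - 3)(x + 9)(x + 8)(x - 7)
After multiplying by (x - 3): x - 3
After multiplying by (x + 9): x^2 + 6x - 27
After multiplying by (x + 8): x^3 + 14x^2 + 21x - 216
After multiplying by (x - 7): x^4 + 7x^3 - 77x^2 - 363x + 1512

x^4 + 7x^3 - 77x^2 - 363x + 1512


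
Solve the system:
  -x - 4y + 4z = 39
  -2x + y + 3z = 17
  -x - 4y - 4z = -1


Using Cramer's rule. Expand each determinant along the first row.
D  = (-1)*[1*(-4) - 3*(-4)] - (-4)*[(-2)*(-4) - 3*(-1)] + 4*[(-2)*(-4) - 1*(-1)]
  = (-1)*(8) - (-4)*(11) + 4*(9) = 72
Dx = 39*[1*(-4) - 3*(-4)] - (-4)*[17*(-4) - 3*(-1)] + 4*[17*(-4) - 1*(-1)]
  = 39*(8) - (-4)*(-65) + 4*(-67) = -216
Dy = (-1)*[17*(-4) - 3*(-1)] - 39*[(-2)*(-4) - 3*(-1)] + 4*[(-2)*(-1) - 17*(-1)]
  = (-1)*(-65) - 39*(11) + 4*(19) = -288
Dz = (-1)*[1*(-1) - 17*(-4)] - (-4)*[(-2)*(-1) - 17*(-1)] + 39*[(-2)*(-4) - 1*(-1)]
  = (-1)*(67) - (-4)*(19) + 39*(9) = 360
x = Dx/D = -216/72 = -3, y = Dy/D = -288/72 = -4, z = Dz/D = 360/72 = 5
Check eq1: (-1)(-3) + (-4)(-4) + (4)(5) = 39 = 39 ✓
Check eq2: (-2)(-3) + (1)(-4) + (3)(5) = 17 = 17 ✓
Check eq3: (-1)(-3) + (-4)(-4) + (-4)(5) = -1 = -1 ✓

x = -3, y = -4, z = 5


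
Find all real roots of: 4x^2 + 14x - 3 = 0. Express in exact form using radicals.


Using the quadratic formula: x = (-b ± sqrt(b^2 - 4ac)) / (2a)
Here a = 4, b = 14, c = -3
Discriminant = b^2 - 4ac = 14^2 - 4(4)(-3) = 196 + 48 = 244
Since discriminant = 244 > 0, there are two real roots.
x = (-14 ± 2*sqrt(61)) / 8
Simplifying: x = (-7 ± sqrt(61)) / 4
Numerically: x ≈ 0.2026 or x ≈ -3.7026

x = (-7 + sqrt(61)) / 4 or x = (-7 - sqrt(61)) / 4


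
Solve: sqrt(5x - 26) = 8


Square both sides: 5x - 26 = 8^2 = 64
5x = 64 + 26 = 90
x = 18
Check: sqrt(5*18 - 26) = sqrt(64) = 8 ✓

x = 18


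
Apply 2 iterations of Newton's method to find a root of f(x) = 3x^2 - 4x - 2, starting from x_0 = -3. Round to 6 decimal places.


Newton's method: x_(n+1) = x_n - f(x_n)/f'(x_n)
f(x) = 3x^2 - 4x - 2
f'(x) = 6x - 4

Iteration 1:
  f(-3.000000) = 37.000000
  f'(-3.000000) = -22.000000
  x_1 = -3.000000 - (37.000000)/(-22.000000) = -1.318182

Iteration 2:
  f(-1.318182) = 8.485537
  f'(-1.318182) = -11.909091
  x_2 = -1.318182 - (8.485537)/(-11.909091) = -0.605656

x_2 = -0.605656


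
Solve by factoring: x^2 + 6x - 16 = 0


We need two numbers that multiply to -16 and add to 6.
Those numbers are -2 and 8 (since (-2) * 8 = -16 and (-2) + 8 = 6).
So x^2 + 6x - 16 = (x - 2)(x + 8) = 0
Setting each factor to zero: x = 2 or x = -8

x = -8, x = 2


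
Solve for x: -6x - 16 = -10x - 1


Starting with: -6x - 16 = -10x - 1
Move all x terms to left: (-6 + 10)x = -1 + 16
Simplify: 4x = 15
Divide both sides by 4: x = 15/4

x = 15/4


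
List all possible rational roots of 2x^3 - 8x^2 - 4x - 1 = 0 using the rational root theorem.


Rational root theorem: possible roots are ±p/q where:
  p divides the constant term (-1): p ∈ {1}
  q divides the leading coefficient (2): q ∈ {1, 2}

All possible rational roots: -1, -1/2, 1/2, 1

-1, -1/2, 1/2, 1


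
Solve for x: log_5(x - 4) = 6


Convert to exponential form: x - 4 = 5^6 = 15625
x = 15625 + 4 = 15629
Check: log_5(15629 - 4) = log_5(15625) = log_5(15625) = 6 ✓

x = 15629


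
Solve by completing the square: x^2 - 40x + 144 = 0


Start: x^2 - 40x + 144 = 0
Move constant: x^2 - 40x = -144
Half of -40 is -20, squared is 400
Add 400 to both sides: x^2 - 40x + 400 = 256
(x - 20)^2 = 256
x - 20 = ±16
x = 20 + 16 = 36 or x = 20 - 16 = 4

x = 4, x = 36


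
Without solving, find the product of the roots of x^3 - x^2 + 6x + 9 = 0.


By Vieta's formulas for x^3 + bx^2 + cx + d = 0:
  r1 + r2 + r3 = -b/a = 1
  r1*r2 + r1*r3 + r2*r3 = c/a = 6
  r1*r2*r3 = -d/a = -9


Product = -9


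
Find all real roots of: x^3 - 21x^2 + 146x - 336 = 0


Let p(x) = x^3 - 21x^2 + 146x - 336. By the rational root theorem (leading coefficient 1), any rational root is an integer divisor of 336: try ±1, ±2, ... in turn.
Test x = 1: value = -210 ≠ 0.
Test x = -1: value = -504 ≠ 0.
Test x = 2: value = -120 ≠ 0.
Test x = -2: value = -720 ≠ 0.
Test x = 3: value = -60 ≠ 0.
Test x = -3: value = -990 ≠ 0.
Test x = 4: value = -24 ≠ 0.
Test x = -4: value = -1320 ≠ 0.
Test x = 6: value = 0 ✓, so (x - 6) is a factor.
Synthetic division by (x - 6): bring down 1; 1(6) - 21 = -15; (-15)(6) + 146 = 56; 56(6) - 336 = 0 → quotient x^2 - 15x + 56, remainder 0.
Solve the quadratic x^2 - 15x + 56 = 0: discriminant = (-15)^2 - 4(1)(56) = 225 - 224 = 1.
sqrt(1) = 1, so x = (15 ± 1)/2: x = 8 or x = 7.

x = 6, x = 7, x = 8


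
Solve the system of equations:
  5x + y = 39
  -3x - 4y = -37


Using Cramer's rule:
Determinant D = (5)(-4) - (-3)(1) = -20 + 3 = -17
Dx = (39)(-4) - (-37)(1) = -156 + 37 = -119
Dy = (5)(-37) - (-3)(39) = -185 + 117 = -68
x = Dx/D = -119/-17 = 7
y = Dy/D = -68/-17 = 4

x = 7, y = 4


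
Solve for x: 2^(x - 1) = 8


Express both sides with the same base.
8 = 2^3
Since the bases match, equate exponents: x - 1 = 3
So x = 3 - (-1) = 4

x = 4


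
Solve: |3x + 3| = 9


An absolute value equation |expr| = 9 gives two cases:
Case 1: 3x + 3 = 9
  3x = 6, so x = 2
Case 2: 3x + 3 = -9
  3x = -12, so x = -4

x = -4, x = 2


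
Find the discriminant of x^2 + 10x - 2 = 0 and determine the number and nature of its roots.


For ax^2 + bx + c = 0, discriminant D = b^2 - 4ac
Here a = 1, b = 10, c = -2
D = (10)^2 - 4(1)(-2) = 100 + 8 = 108

D = 108 > 0 but not a perfect square
The equation has 2 distinct real irrational roots.

Discriminant = 108, 2 distinct real irrational roots


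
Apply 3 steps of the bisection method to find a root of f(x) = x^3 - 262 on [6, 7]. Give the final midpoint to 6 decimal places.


f(x) = x^3 - 262
f(6) = -46 < 0
f(7) = 81 > 0

Step 1: midpoint = (6.000000 + 7.000000)/2 = 6.500000
  f(6.500000) = 12.625000
  f(mid) > 0, so root is in [6.000000, 6.500000]

Step 2: midpoint = (6.000000 + 6.500000)/2 = 6.250000
  f(6.250000) = -17.859375
  f(mid) < 0, so root is in [6.250000, 6.500000]

Step 3: midpoint = (6.250000 + 6.500000)/2 = 6.375000
  f(6.375000) = -2.916016
  f(mid) < 0, so root is in [6.375000, 6.500000]

midpoint = 6.375000


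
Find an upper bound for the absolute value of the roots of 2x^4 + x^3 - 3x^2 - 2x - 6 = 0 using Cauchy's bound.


Cauchy's bound: all roots r satisfy |r| <= 1 + max(|a_i/a_n|) for i = 0,...,n-1
where a_n is the leading coefficient.

Coefficients: [2, 1, -3, -2, -6]
Leading coefficient a_n = 2
Ratios |a_i/a_n|: 1/2, 3/2, 1, 3
Maximum ratio: 3
Cauchy's bound: |r| <= 1 + 3 = 4

Upper bound = 4


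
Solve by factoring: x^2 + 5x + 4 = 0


We need two numbers that multiply to 4 and add to 5.
Those numbers are 1 and 4 (since 1 * 4 = 4 and 1 + 4 = 5).
So x^2 + 5x + 4 = (x + 1)(x + 4) = 0
Setting each factor to zero: x = -1 or x = -4

x = -4, x = -1
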